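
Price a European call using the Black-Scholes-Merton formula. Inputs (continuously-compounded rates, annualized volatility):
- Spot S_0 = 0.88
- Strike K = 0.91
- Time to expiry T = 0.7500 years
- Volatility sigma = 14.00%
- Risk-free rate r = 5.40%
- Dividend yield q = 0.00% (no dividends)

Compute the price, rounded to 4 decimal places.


d1 = (ln(S/K) + (r - q + 0.5*sigma^2) * T) / (sigma * sqrt(T)) = 0.11816964
d2 = d1 - sigma * sqrt(T) = -0.00307391
exp(-rT) = 0.96030916; exp(-qT) = 1.00000000
C = S_0 * exp(-qT) * N(d1) - K * exp(-rT) * N(d2)
N(d1) = 0.54703338; N(d2) = 0.49877369
C = 0.8800 * 1.00000000 * 0.54703338 - 0.9100 * 0.96030916 * 0.49877369 = 0.0455

Answer: Price = 0.0455


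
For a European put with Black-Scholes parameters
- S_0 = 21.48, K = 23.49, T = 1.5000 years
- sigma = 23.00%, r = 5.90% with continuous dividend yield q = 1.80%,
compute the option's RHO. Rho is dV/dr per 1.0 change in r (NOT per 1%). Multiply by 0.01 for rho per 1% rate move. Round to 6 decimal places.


d1 = 0.0416145977; d2 = -0.2400767227
phi(d1) = 0.3985969908; exp(-qT) = 0.9733612415; exp(-rT) = 0.9153031107
N(-d2) = 0.5948646104
Rho = -K*T*exp(-rT)*N(-d2) = -23.4900 * 1.5000 * 0.9153031107 * 0.5948646104 = -19.184803

Answer: Rho = -19.184803


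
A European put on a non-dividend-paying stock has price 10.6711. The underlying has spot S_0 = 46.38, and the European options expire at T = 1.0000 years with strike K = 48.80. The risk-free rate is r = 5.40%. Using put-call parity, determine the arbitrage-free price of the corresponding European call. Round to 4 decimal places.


Answer: Call price = 10.8164

Derivation:
Put-call parity: C - P = S_0 * exp(-qT) - K * exp(-rT).
S_0 * exp(-qT) = 46.3800 * 1.00000000 = 46.38000000
K * exp(-rT) = 48.8000 * 0.94743211 = 46.23468680
C = P + S*exp(-qT) - K*exp(-rT)
C = 10.6711 + 46.38000000 - 46.23468680 = 10.8164


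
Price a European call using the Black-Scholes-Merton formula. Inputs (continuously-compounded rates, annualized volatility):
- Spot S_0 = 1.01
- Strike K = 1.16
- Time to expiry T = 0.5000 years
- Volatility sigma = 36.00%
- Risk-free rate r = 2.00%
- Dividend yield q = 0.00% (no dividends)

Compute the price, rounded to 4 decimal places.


Answer: Price = 0.0536

Derivation:
d1 = (ln(S/K) + (r - q + 0.5*sigma^2) * T) / (sigma * sqrt(T)) = -0.37739732
d2 = d1 - sigma * sqrt(T) = -0.63195576
exp(-rT) = 0.99004983; exp(-qT) = 1.00000000
C = S_0 * exp(-qT) * N(d1) - K * exp(-rT) * N(d2)
N(d1) = 0.35293918; N(d2) = 0.26370789
C = 1.0100 * 1.00000000 * 0.35293918 - 1.1600 * 0.99004983 * 0.26370789 = 0.0536


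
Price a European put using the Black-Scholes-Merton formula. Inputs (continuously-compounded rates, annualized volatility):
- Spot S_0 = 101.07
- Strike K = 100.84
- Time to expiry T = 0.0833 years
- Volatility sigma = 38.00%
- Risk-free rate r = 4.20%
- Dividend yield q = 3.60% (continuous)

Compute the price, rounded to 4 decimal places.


Answer: Price = 4.2623

Derivation:
d1 = (ln(S/K) + (r - q + 0.5*sigma^2) * T) / (sigma * sqrt(T)) = 0.08016718
d2 = d1 - sigma * sqrt(T) = -0.02950743
exp(-rT) = 0.99650751; exp(-qT) = 0.99700569
P = K * exp(-rT) * N(-d2) - S_0 * exp(-qT) * N(-d1)
N(-d1) = 0.46805215; N(-d2) = 0.51177005
P = 100.8400 * 0.99650751 * 0.51177005 - 101.0700 * 0.99700569 * 0.46805215 = 4.2623


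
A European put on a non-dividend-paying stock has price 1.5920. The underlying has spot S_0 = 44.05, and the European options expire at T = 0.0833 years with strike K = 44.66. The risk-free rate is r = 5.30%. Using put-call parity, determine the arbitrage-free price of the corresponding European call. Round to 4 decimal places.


Answer: Call price = 1.1787

Derivation:
Put-call parity: C - P = S_0 * exp(-qT) - K * exp(-rT).
S_0 * exp(-qT) = 44.0500 * 1.00000000 = 44.05000000
K * exp(-rT) = 44.6600 * 0.99559483 = 44.46326517
C = P + S*exp(-qT) - K*exp(-rT)
C = 1.5920 + 44.05000000 - 44.46326517 = 1.1787


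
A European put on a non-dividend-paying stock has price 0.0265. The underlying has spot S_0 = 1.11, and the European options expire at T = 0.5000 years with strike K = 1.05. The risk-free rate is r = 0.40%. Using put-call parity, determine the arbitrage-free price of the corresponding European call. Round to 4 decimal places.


Answer: Call price = 0.0886

Derivation:
Put-call parity: C - P = S_0 * exp(-qT) - K * exp(-rT).
S_0 * exp(-qT) = 1.1100 * 1.00000000 = 1.11000000
K * exp(-rT) = 1.0500 * 0.99800200 = 1.04790210
C = P + S*exp(-qT) - K*exp(-rT)
C = 0.0265 + 1.11000000 - 1.04790210 = 0.0886


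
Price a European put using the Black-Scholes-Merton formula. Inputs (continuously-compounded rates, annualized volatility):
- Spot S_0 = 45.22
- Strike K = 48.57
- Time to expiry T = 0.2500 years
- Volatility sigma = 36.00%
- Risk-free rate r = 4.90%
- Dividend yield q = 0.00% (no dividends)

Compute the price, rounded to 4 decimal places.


Answer: Price = 4.8998

Derivation:
d1 = (ln(S/K) + (r - q + 0.5*sigma^2) * T) / (sigma * sqrt(T)) = -0.23898105
d2 = d1 - sigma * sqrt(T) = -0.41898105
exp(-rT) = 0.98782473; exp(-qT) = 1.00000000
P = K * exp(-rT) * N(-d2) - S_0 * exp(-qT) * N(-d1)
N(-d1) = 0.59443986; N(-d2) = 0.66238501
P = 48.5700 * 0.98782473 * 0.66238501 - 45.2200 * 1.00000000 * 0.59443986 = 4.8998


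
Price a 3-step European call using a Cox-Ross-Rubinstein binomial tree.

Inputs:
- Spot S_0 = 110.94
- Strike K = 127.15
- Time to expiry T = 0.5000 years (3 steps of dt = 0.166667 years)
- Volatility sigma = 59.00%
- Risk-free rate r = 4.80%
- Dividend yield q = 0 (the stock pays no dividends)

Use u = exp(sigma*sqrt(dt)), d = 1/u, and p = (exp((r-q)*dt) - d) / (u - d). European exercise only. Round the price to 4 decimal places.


Answer: Price = V(0,0) = 14.0660

Derivation:
dt = T/N = 0.166667
u = exp(sigma*sqrt(dt)) = 1.272351; d = 1/u = 0.785947
p = (exp((r-q)*dt) - d) / (u - d) = 0.456586
Discount per step: exp(-r*dt) = 0.992032
Stock lattice S(k, i) with i counting down-moves:
  k=0: S(0,0) = 110.9400
  k=1: S(1,0) = 141.1546; S(1,1) = 87.1929
  k=2: S(2,0) = 179.5983; S(2,1) = 110.9400; S(2,2) = 68.5290
  k=3: S(3,0) = 228.5121; S(3,1) = 141.1546; S(3,2) = 87.1929; S(3,3) = 53.8601
Terminal payoffs V(N, i) = max(S_T - K, 0):
  V(3,0) = 101.362060; V(3,1) = 14.004637; V(3,2) = 0.000000; V(3,3) = 0.000000
Backward induction: V(k, i) = exp(-r*dt) * [p * V(k+1, i) + (1-p) * V(k+1, i+1)].
  V(2,0) = exp(-r*dt) * [p*101.362060 + (1-p)*14.004637] = 53.461407
  V(2,1) = exp(-r*dt) * [p*14.004637 + (1-p)*0.000000] = 6.343371
  V(2,2) = exp(-r*dt) * [p*0.000000 + (1-p)*0.000000] = 0.000000
  V(1,0) = exp(-r*dt) * [p*53.461407 + (1-p)*6.343371] = 27.634842
  V(1,1) = exp(-r*dt) * [p*6.343371 + (1-p)*0.000000] = 2.873216
  V(0,0) = exp(-r*dt) * [p*27.634842 + (1-p)*2.873216] = 14.066048


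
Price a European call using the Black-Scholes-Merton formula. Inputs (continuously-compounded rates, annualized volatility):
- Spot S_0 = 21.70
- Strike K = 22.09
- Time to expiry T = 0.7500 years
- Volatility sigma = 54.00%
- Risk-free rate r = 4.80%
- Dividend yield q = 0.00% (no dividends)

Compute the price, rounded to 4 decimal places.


Answer: Price = 4.1743

Derivation:
d1 = (ln(S/K) + (r - q + 0.5*sigma^2) * T) / (sigma * sqrt(T)) = 0.27271727
d2 = d1 - sigma * sqrt(T) = -0.19493645
exp(-rT) = 0.96464029; exp(-qT) = 1.00000000
C = S_0 * exp(-qT) * N(d1) - K * exp(-rT) * N(d2)
N(d1) = 0.60746472; N(d2) = 0.42272135
C = 21.7000 * 1.00000000 * 0.60746472 - 22.0900 * 0.96464029 * 0.42272135 = 4.1743


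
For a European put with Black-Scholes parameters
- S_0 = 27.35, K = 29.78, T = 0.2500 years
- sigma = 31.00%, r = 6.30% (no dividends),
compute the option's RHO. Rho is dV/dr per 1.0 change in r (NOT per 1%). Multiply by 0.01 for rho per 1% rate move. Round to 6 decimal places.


Answer: Rho = -5.131721

Derivation:
d1 = -0.3700516025; d2 = -0.5250516025
phi(d1) = 0.3725412059; exp(-qT) = 1.0000000000; exp(-rT) = 0.9843733826
N(-d2) = 0.7002263405
Rho = -K*T*exp(-rT)*N(-d2) = -29.7800 * 0.2500 * 0.9843733826 * 0.7002263405 = -5.131721


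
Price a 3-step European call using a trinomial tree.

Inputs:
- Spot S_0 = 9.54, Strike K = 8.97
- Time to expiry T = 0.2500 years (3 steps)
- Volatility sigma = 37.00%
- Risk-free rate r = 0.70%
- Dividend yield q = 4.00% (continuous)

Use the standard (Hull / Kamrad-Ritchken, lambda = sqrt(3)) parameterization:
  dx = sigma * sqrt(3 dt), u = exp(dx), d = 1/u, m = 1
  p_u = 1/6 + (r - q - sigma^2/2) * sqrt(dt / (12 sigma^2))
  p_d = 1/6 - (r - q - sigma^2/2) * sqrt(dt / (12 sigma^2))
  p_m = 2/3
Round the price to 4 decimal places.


Answer: Price = V(0,0) = 0.9629

Derivation:
dt = T/N = 0.083333; dx = sigma*sqrt(3*dt) = 0.185000
u = exp(dx) = 1.203218; d = 1/u = 0.831104
p_u = 0.143818, p_m = 0.666667, p_d = 0.189516
Discount per step: exp(-r*dt) = 0.999417
Stock lattice S(k, j) with j the centered position index:
  k=0: S(0,+0) = 9.5400
  k=1: S(1,-1) = 7.9287; S(1,+0) = 9.5400; S(1,+1) = 11.4787
  k=2: S(2,-2) = 6.5896; S(2,-1) = 7.9287; S(2,+0) = 9.5400; S(2,+1) = 11.4787; S(2,+2) = 13.8114
  k=3: S(3,-3) = 5.4766; S(3,-2) = 6.5896; S(3,-1) = 7.9287; S(3,+0) = 9.5400; S(3,+1) = 11.4787; S(3,+2) = 13.8114; S(3,+3) = 16.6181
Terminal payoffs V(N, j) = max(S_T - K, 0):
  V(3,-3) = 0.000000; V(3,-2) = 0.000000; V(3,-1) = 0.000000; V(3,+0) = 0.570000; V(3,+1) = 2.508704; V(3,+2) = 4.841388; V(3,+3) = 7.648117
Backward induction: V(k, j) = exp(-r*dt) * [p_u * V(k+1, j+1) + p_m * V(k+1, j) + p_d * V(k+1, j-1)]
  V(2,-2) = exp(-r*dt) * [p_u*0.000000 + p_m*0.000000 + p_d*0.000000] = 0.000000
  V(2,-1) = exp(-r*dt) * [p_u*0.570000 + p_m*0.000000 + p_d*0.000000] = 0.081928
  V(2,+0) = exp(-r*dt) * [p_u*2.508704 + p_m*0.570000 + p_d*0.000000] = 0.740364
  V(2,+1) = exp(-r*dt) * [p_u*4.841388 + p_m*2.508704 + p_d*0.570000] = 2.475326
  V(2,+2) = exp(-r*dt) * [p_u*7.648117 + p_m*4.841388 + p_d*2.508704] = 4.800164
  V(1,-1) = exp(-r*dt) * [p_u*0.740364 + p_m*0.081928 + p_d*0.000000] = 0.161002
  V(1,+0) = exp(-r*dt) * [p_u*2.475326 + p_m*0.740364 + p_d*0.081928] = 0.864593
  V(1,+1) = exp(-r*dt) * [p_u*4.800164 + p_m*2.475326 + p_d*0.740364] = 2.479429
  V(0,+0) = exp(-r*dt) * [p_u*2.479429 + p_m*0.864593 + p_d*0.161002] = 0.962932


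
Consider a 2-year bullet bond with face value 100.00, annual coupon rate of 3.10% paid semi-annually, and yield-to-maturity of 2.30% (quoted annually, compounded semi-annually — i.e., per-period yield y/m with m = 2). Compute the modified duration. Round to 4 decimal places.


Coupon per period c = face * coupon_rate / m = 1.550000
Periods per year m = 2; per-period yield y/m = 0.011500
Number of cashflows N = 4
Cashflows (t years, CF_t, discount factor 1/(1+y/m)^(m*t), PV):
  t = 0.5000: CF_t = 1.550000, DF = 0.988631, PV = 1.532378
  t = 1.0000: CF_t = 1.550000, DF = 0.977391, PV = 1.514956
  t = 1.5000: CF_t = 1.550000, DF = 0.966279, PV = 1.497732
  t = 2.0000: CF_t = 101.550000, DF = 0.955293, PV = 97.009972
Price P = sum_t PV_t = 101.555037
First compute Macaulay numerator sum_t t * PV_t:
  t * PV_t at t = 0.5000: 0.766189
  t * PV_t at t = 1.0000: 1.514956
  t * PV_t at t = 1.5000: 2.246598
  t * PV_t at t = 2.0000: 194.019944
Macaulay duration D = 198.547686 / 101.555037 = 1.955075
Modified duration = D / (1 + y/m) = 1.955075 / (1 + 0.011500) = 1.932847

Answer: Modified duration = 1.9328


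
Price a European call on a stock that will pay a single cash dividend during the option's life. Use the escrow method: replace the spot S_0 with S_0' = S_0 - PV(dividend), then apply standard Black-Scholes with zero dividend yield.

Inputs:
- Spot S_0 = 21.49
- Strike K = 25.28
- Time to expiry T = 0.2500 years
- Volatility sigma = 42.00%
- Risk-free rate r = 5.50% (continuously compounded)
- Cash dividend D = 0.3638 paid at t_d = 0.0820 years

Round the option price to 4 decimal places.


PV(D) = D * exp(-r * t_d) = 0.3638 * 0.99550015 = 0.36216296
S_0' = S_0 - PV(D) = 21.4900 - 0.36216296 = 21.12783704
d1 = (ln(S_0'/K) + (r + sigma^2/2)*T) / (sigma*sqrt(T)) = -0.68391480
d2 = d1 - sigma*sqrt(T) = -0.89391480
exp(-rT) = 0.98634410
N(d1) = 0.24701449; N(d2) = 0.18568374
C = S_0' * N(d1) - K * exp(-rT) * N(d2) = 21.12783704 * 0.24701449 - 25.2800 * 0.98634410 * 0.18568374 = 0.5889

Answer: Price = 0.5889


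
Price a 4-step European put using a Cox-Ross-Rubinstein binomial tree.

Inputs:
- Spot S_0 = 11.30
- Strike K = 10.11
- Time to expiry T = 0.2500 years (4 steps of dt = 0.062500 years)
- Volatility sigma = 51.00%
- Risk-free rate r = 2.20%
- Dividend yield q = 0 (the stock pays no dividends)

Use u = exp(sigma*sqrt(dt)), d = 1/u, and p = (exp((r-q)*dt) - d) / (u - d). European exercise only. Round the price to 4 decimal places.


dt = T/N = 0.062500
u = exp(sigma*sqrt(dt)) = 1.135985; d = 1/u = 0.880293
p = (exp((r-q)*dt) - d) / (u - d) = 0.473549
Discount per step: exp(-r*dt) = 0.998626
Stock lattice S(k, i) with i counting down-moves:
  k=0: S(0,0) = 11.3000
  k=1: S(1,0) = 12.8366; S(1,1) = 9.9473
  k=2: S(2,0) = 14.5822; S(2,1) = 11.3000; S(2,2) = 8.7566
  k=3: S(3,0) = 16.5652; S(3,1) = 12.8366; S(3,2) = 9.9473; S(3,3) = 7.7083
  k=4: S(4,0) = 18.8178; S(4,1) = 14.5822; S(4,2) = 11.3000; S(4,3) = 8.7566; S(4,4) = 6.7856
Terminal payoffs V(N, i) = max(K - S_T, 0):
  V(4,0) = 0.000000; V(4,1) = 0.000000; V(4,2) = 0.000000; V(4,3) = 1.353444; V(4,4) = 3.324400
Backward induction: V(k, i) = exp(-r*dt) * [p * V(k+1, i) + (1-p) * V(k+1, i+1)].
  V(3,0) = exp(-r*dt) * [p*0.000000 + (1-p)*0.000000] = 0.000000
  V(3,1) = exp(-r*dt) * [p*0.000000 + (1-p)*0.000000] = 0.000000
  V(3,2) = exp(-r*dt) * [p*0.000000 + (1-p)*1.353444] = 0.711542
  V(3,3) = exp(-r*dt) * [p*1.353444 + (1-p)*3.324400] = 2.387769
  V(2,0) = exp(-r*dt) * [p*0.000000 + (1-p)*0.000000] = 0.000000
  V(2,1) = exp(-r*dt) * [p*0.000000 + (1-p)*0.711542] = 0.374077
  V(2,2) = exp(-r*dt) * [p*0.711542 + (1-p)*2.387769] = 1.591803
  V(1,0) = exp(-r*dt) * [p*0.000000 + (1-p)*0.374077] = 0.196663
  V(1,1) = exp(-r*dt) * [p*0.374077 + (1-p)*1.591803] = 1.013755
  V(0,0) = exp(-r*dt) * [p*0.196663 + (1-p)*1.013755] = 0.625960

Answer: Price = V(0,0) = 0.6260


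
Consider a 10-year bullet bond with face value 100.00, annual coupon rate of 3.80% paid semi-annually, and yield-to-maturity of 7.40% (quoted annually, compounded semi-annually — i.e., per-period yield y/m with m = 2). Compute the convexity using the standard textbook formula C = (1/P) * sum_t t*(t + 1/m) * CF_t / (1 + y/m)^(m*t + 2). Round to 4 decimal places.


Answer: Convexity = 73.6145

Derivation:
Coupon per period c = face * coupon_rate / m = 1.900000
Periods per year m = 2; per-period yield y/m = 0.037000
Number of cashflows N = 20
Cashflows (t years, CF_t, discount factor 1/(1+y/m)^(m*t), PV):
  t = 0.5000: CF_t = 1.900000, DF = 0.964320, PV = 1.832208
  t = 1.0000: CF_t = 1.900000, DF = 0.929913, PV = 1.766835
  t = 1.5000: CF_t = 1.900000, DF = 0.896734, PV = 1.703795
  t = 2.0000: CF_t = 1.900000, DF = 0.864739, PV = 1.643004
  t = 2.5000: CF_t = 1.900000, DF = 0.833885, PV = 1.584382
  t = 3.0000: CF_t = 1.900000, DF = 0.804132, PV = 1.527851
  t = 3.5000: CF_t = 1.900000, DF = 0.775441, PV = 1.473338
  t = 4.0000: CF_t = 1.900000, DF = 0.747773, PV = 1.420769
  t = 4.5000: CF_t = 1.900000, DF = 0.721093, PV = 1.370076
  t = 5.0000: CF_t = 1.900000, DF = 0.695364, PV = 1.321192
  t = 5.5000: CF_t = 1.900000, DF = 0.670554, PV = 1.274052
  t = 6.0000: CF_t = 1.900000, DF = 0.646629, PV = 1.228594
  t = 6.5000: CF_t = 1.900000, DF = 0.623557, PV = 1.184758
  t = 7.0000: CF_t = 1.900000, DF = 0.601309, PV = 1.142486
  t = 7.5000: CF_t = 1.900000, DF = 0.579854, PV = 1.101723
  t = 8.0000: CF_t = 1.900000, DF = 0.559165, PV = 1.062413
  t = 8.5000: CF_t = 1.900000, DF = 0.539214, PV = 1.024507
  t = 9.0000: CF_t = 1.900000, DF = 0.519975, PV = 0.987952
  t = 9.5000: CF_t = 1.900000, DF = 0.501422, PV = 0.952702
  t = 10.0000: CF_t = 101.900000, DF = 0.483532, PV = 49.271871
Price P = sum_t PV_t = 74.874511
Convexity numerator sum_t t*(t + 1/m) * CF_t / (1+y/m)^(m*t + 2):
  t = 0.5000: term = 0.851897
  t = 1.0000: term = 2.464506
  t = 1.5000: term = 4.753145
  t = 2.0000: term = 7.639256
  t = 2.5000: term = 11.050033
  t = 3.0000: term = 14.918077
  t = 3.5000: term = 19.181070
  t = 4.0000: term = 23.781462
  t = 4.5000: term = 28.666178
  t = 5.0000: term = 33.786345
  t = 5.5000: term = 39.097025
  t = 6.0000: term = 44.556967
  t = 6.5000: term = 50.128378
  t = 7.0000: term = 55.776698
  t = 7.5000: term = 61.470393
  t = 8.0000: term = 67.180758
  t = 8.5000: term = 72.881729
  t = 9.0000: term = 78.549710
  t = 9.5000: term = 84.163410
  t = 10.0000: term = 4810.949991
Convexity = (1/P) * sum = 5511.847028 / 74.874511 = 73.614465


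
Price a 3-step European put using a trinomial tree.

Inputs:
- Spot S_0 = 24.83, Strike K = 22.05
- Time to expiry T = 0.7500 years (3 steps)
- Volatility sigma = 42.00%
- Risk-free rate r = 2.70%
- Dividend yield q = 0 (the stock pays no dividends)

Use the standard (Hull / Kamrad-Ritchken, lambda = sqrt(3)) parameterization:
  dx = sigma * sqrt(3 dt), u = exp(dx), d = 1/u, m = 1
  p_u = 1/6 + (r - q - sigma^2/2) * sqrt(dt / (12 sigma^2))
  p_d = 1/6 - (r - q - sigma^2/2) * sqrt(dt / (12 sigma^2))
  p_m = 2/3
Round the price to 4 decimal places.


Answer: Price = V(0,0) = 2.0304

Derivation:
dt = T/N = 0.250000; dx = sigma*sqrt(3*dt) = 0.363731
u = exp(dx) = 1.438687; d = 1/u = 0.695078
p_u = 0.145635, p_m = 0.666667, p_d = 0.187699
Discount per step: exp(-r*dt) = 0.993273
Stock lattice S(k, j) with j the centered position index:
  k=0: S(0,+0) = 24.8300
  k=1: S(1,-1) = 17.2588; S(1,+0) = 24.8300; S(1,+1) = 35.7226
  k=2: S(2,-2) = 11.9962; S(2,-1) = 17.2588; S(2,+0) = 24.8300; S(2,+1) = 35.7226; S(2,+2) = 51.3936
  k=3: S(3,-3) = 8.3383; S(3,-2) = 11.9962; S(3,-1) = 17.2588; S(3,+0) = 24.8300; S(3,+1) = 35.7226; S(3,+2) = 51.3936; S(3,+3) = 73.9393
Terminal payoffs V(N, j) = max(K - S_T, 0):
  V(3,-3) = 13.711690; V(3,-2) = 10.053784; V(3,-1) = 4.791204; V(3,+0) = 0.000000; V(3,+1) = 0.000000; V(3,+2) = 0.000000; V(3,+3) = 0.000000
Backward induction: V(k, j) = exp(-r*dt) * [p_u * V(k+1, j+1) + p_m * V(k+1, j) + p_d * V(k+1, j-1)]
  V(2,-2) = exp(-r*dt) * [p_u*4.791204 + p_m*10.053784 + p_d*13.711690] = 9.906857
  V(2,-1) = exp(-r*dt) * [p_u*0.000000 + p_m*4.791204 + p_d*10.053784] = 5.047036
  V(2,+0) = exp(-r*dt) * [p_u*0.000000 + p_m*0.000000 + p_d*4.791204] = 0.893253
  V(2,+1) = exp(-r*dt) * [p_u*0.000000 + p_m*0.000000 + p_d*0.000000] = 0.000000
  V(2,+2) = exp(-r*dt) * [p_u*0.000000 + p_m*0.000000 + p_d*0.000000] = 0.000000
  V(1,-1) = exp(-r*dt) * [p_u*0.893253 + p_m*5.047036 + p_d*9.906857] = 5.318264
  V(1,+0) = exp(-r*dt) * [p_u*0.000000 + p_m*0.893253 + p_d*5.047036] = 1.532445
  V(1,+1) = exp(-r*dt) * [p_u*0.000000 + p_m*0.000000 + p_d*0.893253] = 0.166535
  V(0,+0) = exp(-r*dt) * [p_u*0.166535 + p_m*1.532445 + p_d*5.318264] = 2.030363


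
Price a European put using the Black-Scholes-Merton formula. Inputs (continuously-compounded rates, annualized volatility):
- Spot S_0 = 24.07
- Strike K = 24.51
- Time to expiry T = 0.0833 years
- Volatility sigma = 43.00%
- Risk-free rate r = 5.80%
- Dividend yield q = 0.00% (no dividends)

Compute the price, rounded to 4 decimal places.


d1 = (ln(S/K) + (r - q + 0.5*sigma^2) * T) / (sigma * sqrt(T)) = -0.04498158
d2 = d1 - sigma * sqrt(T) = -0.16908706
exp(-rT) = 0.99518025; exp(-qT) = 1.00000000
P = K * exp(-rT) * N(-d2) - S_0 * exp(-qT) * N(-d1)
N(-d1) = 0.51793901; N(-d2) = 0.56713592
P = 24.5100 * 0.99518025 * 0.56713592 - 24.0700 * 1.00000000 * 0.51793901 = 1.3667

Answer: Price = 1.3667


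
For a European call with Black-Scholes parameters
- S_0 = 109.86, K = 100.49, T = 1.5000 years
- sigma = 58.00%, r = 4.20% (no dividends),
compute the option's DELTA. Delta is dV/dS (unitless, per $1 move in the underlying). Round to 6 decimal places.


d1 = 0.5693636301; d2 = -0.1409883953
phi(d1) = 0.3392472777; exp(-qT) = 1.0000000000; exp(-rT) = 0.9389434737
N(d1) = 0.7154453033
Delta = exp(-qT) * N(d1) = 1.0000000000 * 0.7154453033 = 0.715445

Answer: Delta = 0.715445


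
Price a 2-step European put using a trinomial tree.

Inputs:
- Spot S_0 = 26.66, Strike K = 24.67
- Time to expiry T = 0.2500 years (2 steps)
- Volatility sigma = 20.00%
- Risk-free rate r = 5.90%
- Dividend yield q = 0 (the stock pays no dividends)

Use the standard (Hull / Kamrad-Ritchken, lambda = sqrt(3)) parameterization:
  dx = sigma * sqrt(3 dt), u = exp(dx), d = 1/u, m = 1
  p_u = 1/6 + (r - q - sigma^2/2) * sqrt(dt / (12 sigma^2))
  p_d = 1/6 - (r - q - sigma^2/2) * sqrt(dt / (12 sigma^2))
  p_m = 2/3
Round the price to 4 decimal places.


dt = T/N = 0.125000; dx = sigma*sqrt(3*dt) = 0.122474
u = exp(dx) = 1.130290; d = 1/u = 0.884728
p_u = 0.186569, p_m = 0.666667, p_d = 0.146765
Discount per step: exp(-r*dt) = 0.992652
Stock lattice S(k, j) with j the centered position index:
  k=0: S(0,+0) = 26.6600
  k=1: S(1,-1) = 23.5869; S(1,+0) = 26.6600; S(1,+1) = 30.1335
  k=2: S(2,-2) = 20.8680; S(2,-1) = 23.5869; S(2,+0) = 26.6600; S(2,+1) = 30.1335; S(2,+2) = 34.0596
Terminal payoffs V(N, j) = max(K - S_T, 0):
  V(2,-2) = 3.802032; V(2,-1) = 1.083139; V(2,+0) = 0.000000; V(2,+1) = 0.000000; V(2,+2) = 0.000000
Backward induction: V(k, j) = exp(-r*dt) * [p_u * V(k+1, j+1) + p_m * V(k+1, j) + p_d * V(k+1, j-1)]
  V(1,-1) = exp(-r*dt) * [p_u*0.000000 + p_m*1.083139 + p_d*3.802032] = 1.270690
  V(1,+0) = exp(-r*dt) * [p_u*0.000000 + p_m*0.000000 + p_d*1.083139] = 0.157798
  V(1,+1) = exp(-r*dt) * [p_u*0.000000 + p_m*0.000000 + p_d*0.000000] = 0.000000
  V(0,+0) = exp(-r*dt) * [p_u*0.000000 + p_m*0.157798 + p_d*1.270690] = 0.289548

Answer: Price = V(0,0) = 0.2895


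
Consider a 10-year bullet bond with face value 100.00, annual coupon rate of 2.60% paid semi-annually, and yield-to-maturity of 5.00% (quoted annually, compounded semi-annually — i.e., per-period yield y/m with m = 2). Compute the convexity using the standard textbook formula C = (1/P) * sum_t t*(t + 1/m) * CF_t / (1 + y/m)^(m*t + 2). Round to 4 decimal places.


Coupon per period c = face * coupon_rate / m = 1.300000
Periods per year m = 2; per-period yield y/m = 0.025000
Number of cashflows N = 20
Cashflows (t years, CF_t, discount factor 1/(1+y/m)^(m*t), PV):
  t = 0.5000: CF_t = 1.300000, DF = 0.975610, PV = 1.268293
  t = 1.0000: CF_t = 1.300000, DF = 0.951814, PV = 1.237359
  t = 1.5000: CF_t = 1.300000, DF = 0.928599, PV = 1.207179
  t = 2.0000: CF_t = 1.300000, DF = 0.905951, PV = 1.177736
  t = 2.5000: CF_t = 1.300000, DF = 0.883854, PV = 1.149011
  t = 3.0000: CF_t = 1.300000, DF = 0.862297, PV = 1.120986
  t = 3.5000: CF_t = 1.300000, DF = 0.841265, PV = 1.093645
  t = 4.0000: CF_t = 1.300000, DF = 0.820747, PV = 1.066971
  t = 4.5000: CF_t = 1.300000, DF = 0.800728, PV = 1.040947
  t = 5.0000: CF_t = 1.300000, DF = 0.781198, PV = 1.015558
  t = 5.5000: CF_t = 1.300000, DF = 0.762145, PV = 0.990788
  t = 6.0000: CF_t = 1.300000, DF = 0.743556, PV = 0.966623
  t = 6.5000: CF_t = 1.300000, DF = 0.725420, PV = 0.943046
  t = 7.0000: CF_t = 1.300000, DF = 0.707727, PV = 0.920045
  t = 7.5000: CF_t = 1.300000, DF = 0.690466, PV = 0.897605
  t = 8.0000: CF_t = 1.300000, DF = 0.673625, PV = 0.875712
  t = 8.5000: CF_t = 1.300000, DF = 0.657195, PV = 0.854354
  t = 9.0000: CF_t = 1.300000, DF = 0.641166, PV = 0.833516
  t = 9.5000: CF_t = 1.300000, DF = 0.625528, PV = 0.813186
  t = 10.0000: CF_t = 101.300000, DF = 0.610271, PV = 61.820447
Price P = sum_t PV_t = 81.293005
Convexity numerator sum_t t*(t + 1/m) * CF_t / (1+y/m)^(m*t + 2):
  t = 0.5000: term = 0.603590
  t = 1.0000: term = 1.766604
  t = 1.5000: term = 3.447032
  t = 2.0000: term = 5.604930
  t = 2.5000: term = 8.202336
  t = 3.0000: term = 11.203191
  t = 3.5000: term = 14.573256
  t = 4.0000: term = 18.280043
  t = 4.5000: term = 22.292735
  t = 5.0000: term = 26.582123
  t = 5.5000: term = 31.120534
  t = 6.0000: term = 35.881769
  t = 6.5000: term = 40.841038
  t = 7.0000: term = 45.974902
  t = 7.5000: term = 51.261214
  t = 8.0000: term = 56.679066
  t = 8.5000: term = 62.208731
  t = 9.0000: term = 67.831615
  t = 9.5000: term = 73.530206
  t = 10.0000: term = 6178.367052
Convexity = (1/P) * sum = 6756.251966 / 81.293005 = 83.109881

Answer: Convexity = 83.1099


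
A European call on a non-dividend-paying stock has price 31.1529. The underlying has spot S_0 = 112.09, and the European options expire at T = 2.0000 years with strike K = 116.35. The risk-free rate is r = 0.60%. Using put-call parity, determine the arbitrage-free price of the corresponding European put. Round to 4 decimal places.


Put-call parity: C - P = S_0 * exp(-qT) - K * exp(-rT).
S_0 * exp(-qT) = 112.0900 * 1.00000000 = 112.09000000
K * exp(-rT) = 116.3500 * 0.98807171 = 114.96214379
P = C - S*exp(-qT) + K*exp(-rT)
P = 31.1529 - 112.09000000 + 114.96214379 = 34.0250

Answer: Put price = 34.0250


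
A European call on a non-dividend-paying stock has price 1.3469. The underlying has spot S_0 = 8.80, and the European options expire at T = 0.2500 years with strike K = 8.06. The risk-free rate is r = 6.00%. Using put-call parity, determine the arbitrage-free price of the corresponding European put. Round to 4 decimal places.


Answer: Put price = 0.4869

Derivation:
Put-call parity: C - P = S_0 * exp(-qT) - K * exp(-rT).
S_0 * exp(-qT) = 8.8000 * 1.00000000 = 8.80000000
K * exp(-rT) = 8.0600 * 0.98511194 = 7.94000223
P = C - S*exp(-qT) + K*exp(-rT)
P = 1.3469 - 8.80000000 + 7.94000223 = 0.4869


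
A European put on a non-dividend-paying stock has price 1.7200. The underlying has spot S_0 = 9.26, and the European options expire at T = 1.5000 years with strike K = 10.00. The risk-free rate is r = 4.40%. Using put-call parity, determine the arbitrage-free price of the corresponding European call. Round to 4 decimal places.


Answer: Call price = 1.6187

Derivation:
Put-call parity: C - P = S_0 * exp(-qT) - K * exp(-rT).
S_0 * exp(-qT) = 9.2600 * 1.00000000 = 9.26000000
K * exp(-rT) = 10.0000 * 0.93613086 = 9.36130864
C = P + S*exp(-qT) - K*exp(-rT)
C = 1.7200 + 9.26000000 - 9.36130864 = 1.6187


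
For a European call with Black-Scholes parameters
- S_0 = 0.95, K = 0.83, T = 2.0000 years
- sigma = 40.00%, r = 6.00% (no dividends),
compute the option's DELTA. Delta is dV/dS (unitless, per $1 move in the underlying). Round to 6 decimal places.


d1 = 0.7336874268; d2 = 0.1680020018
phi(d1) = 0.3048037496; exp(-qT) = 1.0000000000; exp(-rT) = 0.8869204367
N(d1) = 0.7684303684
Delta = exp(-qT) * N(d1) = 1.0000000000 * 0.7684303684 = 0.768430

Answer: Delta = 0.768430


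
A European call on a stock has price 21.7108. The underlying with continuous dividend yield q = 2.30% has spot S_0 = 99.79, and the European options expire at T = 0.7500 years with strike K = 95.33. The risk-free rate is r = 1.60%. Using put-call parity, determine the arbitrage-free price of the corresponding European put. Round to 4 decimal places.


Answer: Put price = 17.8203

Derivation:
Put-call parity: C - P = S_0 * exp(-qT) - K * exp(-rT).
S_0 * exp(-qT) = 99.7900 * 0.98289793 = 98.08338438
K * exp(-rT) = 95.3300 * 0.98807171 = 94.19287639
P = C - S*exp(-qT) + K*exp(-rT)
P = 21.7108 - 98.08338438 + 94.19287639 = 17.8203


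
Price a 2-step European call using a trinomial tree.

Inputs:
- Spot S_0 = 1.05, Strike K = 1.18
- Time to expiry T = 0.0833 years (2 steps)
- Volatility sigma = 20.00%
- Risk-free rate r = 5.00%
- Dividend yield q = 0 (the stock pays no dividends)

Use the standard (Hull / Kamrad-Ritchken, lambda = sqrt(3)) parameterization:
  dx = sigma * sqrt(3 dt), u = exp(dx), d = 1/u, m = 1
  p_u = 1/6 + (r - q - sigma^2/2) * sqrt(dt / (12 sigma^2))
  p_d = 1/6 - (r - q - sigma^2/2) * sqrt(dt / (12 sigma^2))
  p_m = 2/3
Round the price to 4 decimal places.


Answer: Price = V(0,0) = 0.0009

Derivation:
dt = T/N = 0.041650; dx = sigma*sqrt(3*dt) = 0.070697
u = exp(dx) = 1.073255; d = 1/u = 0.931745
p_u = 0.175504, p_m = 0.666667, p_d = 0.157830
Discount per step: exp(-r*dt) = 0.997920
Stock lattice S(k, j) with j the centered position index:
  k=0: S(0,+0) = 1.0500
  k=1: S(1,-1) = 0.9783; S(1,+0) = 1.0500; S(1,+1) = 1.1269
  k=2: S(2,-2) = 0.9116; S(2,-1) = 0.9783; S(2,+0) = 1.0500; S(2,+1) = 1.1269; S(2,+2) = 1.2095
Terminal payoffs V(N, j) = max(S_T - K, 0):
  V(2,-2) = 0.000000; V(2,-1) = 0.000000; V(2,+0) = 0.000000; V(2,+1) = 0.000000; V(2,+2) = 0.029471
Backward induction: V(k, j) = exp(-r*dt) * [p_u * V(k+1, j+1) + p_m * V(k+1, j) + p_d * V(k+1, j-1)]
  V(1,-1) = exp(-r*dt) * [p_u*0.000000 + p_m*0.000000 + p_d*0.000000] = 0.000000
  V(1,+0) = exp(-r*dt) * [p_u*0.000000 + p_m*0.000000 + p_d*0.000000] = 0.000000
  V(1,+1) = exp(-r*dt) * [p_u*0.029471 + p_m*0.000000 + p_d*0.000000] = 0.005162
  V(0,+0) = exp(-r*dt) * [p_u*0.005162 + p_m*0.000000 + p_d*0.000000] = 0.000904


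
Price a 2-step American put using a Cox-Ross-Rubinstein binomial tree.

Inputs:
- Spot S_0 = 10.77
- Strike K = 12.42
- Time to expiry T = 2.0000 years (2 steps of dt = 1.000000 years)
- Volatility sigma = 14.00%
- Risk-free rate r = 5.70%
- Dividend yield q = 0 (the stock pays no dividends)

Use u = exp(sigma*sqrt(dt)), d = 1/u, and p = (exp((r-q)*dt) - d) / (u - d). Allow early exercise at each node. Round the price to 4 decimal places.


Answer: Price = V(0,0) = 1.6500

Derivation:
dt = T/N = 1.000000
u = exp(sigma*sqrt(dt)) = 1.150274; d = 1/u = 0.869358
p = (exp((r-q)*dt) - d) / (u - d) = 0.673859
Discount per step: exp(-r*dt) = 0.944594
Stock lattice S(k, i) with i counting down-moves:
  k=0: S(0,0) = 10.7700
  k=1: S(1,0) = 12.3884; S(1,1) = 9.3630
  k=2: S(2,0) = 14.2501; S(2,1) = 10.7700; S(2,2) = 8.1398
Terminal payoffs V(N, i) = max(K - S_T, 0):
  V(2,0) = 0.000000; V(2,1) = 1.650000; V(2,2) = 4.280209
Backward induction: V(k, i) = exp(-r*dt) * [p * V(k+1, i) + (1-p) * V(k+1, i+1)]; then take max(V_cont, immediate exercise) for American.
  V(1,0) = exp(-r*dt) * [p*0.000000 + (1-p)*1.650000] = 0.508316; exercise = 0.031551; V(1,0) = max -> 0.508316
  V(1,1) = exp(-r*dt) * [p*1.650000 + (1-p)*4.280209] = 2.368870; exercise = 3.057012; V(1,1) = max -> 3.057012
  V(0,0) = exp(-r*dt) * [p*0.508316 + (1-p)*3.057012] = 1.265331; exercise = 1.650000; V(0,0) = max -> 1.650000


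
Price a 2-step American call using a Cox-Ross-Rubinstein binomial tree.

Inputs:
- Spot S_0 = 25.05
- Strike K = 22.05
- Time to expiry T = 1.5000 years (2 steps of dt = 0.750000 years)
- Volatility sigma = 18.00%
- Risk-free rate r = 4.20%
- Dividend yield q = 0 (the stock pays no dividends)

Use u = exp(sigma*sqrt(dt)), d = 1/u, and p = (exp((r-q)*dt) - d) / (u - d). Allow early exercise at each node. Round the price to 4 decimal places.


dt = T/N = 0.750000
u = exp(sigma*sqrt(dt)) = 1.168691; d = 1/u = 0.855658
p = (exp((r-q)*dt) - d) / (u - d) = 0.563338
Discount per step: exp(-r*dt) = 0.968991
Stock lattice S(k, i) with i counting down-moves:
  k=0: S(0,0) = 25.0500
  k=1: S(1,0) = 29.2757; S(1,1) = 21.4342
  k=2: S(2,0) = 34.2143; S(2,1) = 25.0500; S(2,2) = 18.3404
Terminal payoffs V(N, i) = max(S_T - K, 0):
  V(2,0) = 12.164276; V(2,1) = 3.000000; V(2,2) = 0.000000
Backward induction: V(k, i) = exp(-r*dt) * [p * V(k+1, i) + (1-p) * V(k+1, i+1)]; then take max(V_cont, immediate exercise) for American.
  V(1,0) = exp(-r*dt) * [p*12.164276 + (1-p)*3.000000] = 7.909466; exercise = 7.225717; V(1,0) = max -> 7.909466
  V(1,1) = exp(-r*dt) * [p*3.000000 + (1-p)*0.000000] = 1.637607; exercise = 0.000000; V(1,1) = max -> 1.637607
  V(0,0) = exp(-r*dt) * [p*7.909466 + (1-p)*1.637607] = 5.010440; exercise = 3.000000; V(0,0) = max -> 5.010440

Answer: Price = V(0,0) = 5.0104


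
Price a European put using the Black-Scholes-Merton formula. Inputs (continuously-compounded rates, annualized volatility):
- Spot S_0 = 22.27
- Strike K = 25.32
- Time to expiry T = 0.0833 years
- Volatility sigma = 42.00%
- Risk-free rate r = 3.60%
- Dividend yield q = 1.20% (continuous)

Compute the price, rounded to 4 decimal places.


d1 = (ln(S/K) + (r - q + 0.5*sigma^2) * T) / (sigma * sqrt(T)) = -0.98175662
d2 = d1 - sigma * sqrt(T) = -1.10297593
exp(-rT) = 0.99700569; exp(-qT) = 0.99900090
P = K * exp(-rT) * N(-d2) - S_0 * exp(-qT) * N(-d1)
N(-d1) = 0.83689012; N(-d2) = 0.86498119
P = 25.3200 * 0.99700569 * 0.86498119 - 22.2700 * 0.99900090 * 0.83689012 = 3.2168

Answer: Price = 3.2168


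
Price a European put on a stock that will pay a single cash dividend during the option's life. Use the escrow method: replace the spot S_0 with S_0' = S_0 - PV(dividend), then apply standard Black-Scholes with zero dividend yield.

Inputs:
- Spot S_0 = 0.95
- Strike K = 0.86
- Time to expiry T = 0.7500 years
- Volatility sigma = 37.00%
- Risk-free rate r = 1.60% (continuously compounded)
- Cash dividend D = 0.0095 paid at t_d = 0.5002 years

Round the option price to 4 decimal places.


Answer: Price = 0.0741

Derivation:
PV(D) = D * exp(-r * t_d) = 0.0095 * 0.99202874 = 0.00942427
S_0' = S_0 - PV(D) = 0.9500 - 0.00942427 = 0.94057573
d1 = (ln(S_0'/K) + (r + sigma^2/2)*T) / (sigma*sqrt(T)) = 0.47716369
d2 = d1 - sigma*sqrt(T) = 0.15673429
exp(-rT) = 0.98807171
N(-d1) = 0.31662278; N(-d2) = 0.43772713
P = K * exp(-rT) * N(-d2) - S_0' * N(-d1) = 0.8600 * 0.98807171 * 0.43772713 - 0.94057573 * 0.31662278 = 0.0741


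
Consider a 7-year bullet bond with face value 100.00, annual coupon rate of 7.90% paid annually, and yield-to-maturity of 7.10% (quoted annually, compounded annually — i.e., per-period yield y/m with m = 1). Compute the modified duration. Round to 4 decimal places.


Coupon per period c = face * coupon_rate / m = 7.900000
Periods per year m = 1; per-period yield y/m = 0.071000
Number of cashflows N = 7
Cashflows (t years, CF_t, discount factor 1/(1+y/m)^(m*t), PV):
  t = 1.0000: CF_t = 7.900000, DF = 0.933707, PV = 7.376284
  t = 2.0000: CF_t = 7.900000, DF = 0.871808, PV = 6.887287
  t = 3.0000: CF_t = 7.900000, DF = 0.814013, PV = 6.430706
  t = 4.0000: CF_t = 7.900000, DF = 0.760050, PV = 6.004394
  t = 5.0000: CF_t = 7.900000, DF = 0.709664, PV = 5.606344
  t = 6.0000: CF_t = 7.900000, DF = 0.662618, PV = 5.234682
  t = 7.0000: CF_t = 107.900000, DF = 0.618691, PV = 66.756744
Price P = sum_t PV_t = 104.296441
First compute Macaulay numerator sum_t t * PV_t:
  t * PV_t at t = 1.0000: 7.376284
  t * PV_t at t = 2.0000: 13.774573
  t * PV_t at t = 3.0000: 19.292119
  t * PV_t at t = 4.0000: 24.017577
  t * PV_t at t = 5.0000: 28.031720
  t * PV_t at t = 6.0000: 31.408089
  t * PV_t at t = 7.0000: 467.297211
Macaulay duration D = 591.197573 / 104.296441 = 5.668435
Modified duration = D / (1 + y/m) = 5.668435 / (1 + 0.071000) = 5.292656

Answer: Modified duration = 5.2927


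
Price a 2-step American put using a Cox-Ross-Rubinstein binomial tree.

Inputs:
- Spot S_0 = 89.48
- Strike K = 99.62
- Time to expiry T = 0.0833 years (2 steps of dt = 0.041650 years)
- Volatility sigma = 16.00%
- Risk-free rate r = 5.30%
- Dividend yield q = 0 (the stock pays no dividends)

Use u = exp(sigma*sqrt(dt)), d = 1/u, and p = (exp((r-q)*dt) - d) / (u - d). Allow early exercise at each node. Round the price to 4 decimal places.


Answer: Price = V(0,0) = 10.1400

Derivation:
dt = T/N = 0.041650
u = exp(sigma*sqrt(dt)) = 1.033192; d = 1/u = 0.967874
p = (exp((r-q)*dt) - d) / (u - d) = 0.525670
Discount per step: exp(-r*dt) = 0.997795
Stock lattice S(k, i) with i counting down-moves:
  k=0: S(0,0) = 89.4800
  k=1: S(1,0) = 92.4500; S(1,1) = 86.6054
  k=2: S(2,0) = 95.5187; S(2,1) = 89.4800; S(2,2) = 83.8231
Terminal payoffs V(N, i) = max(K - S_T, 0):
  V(2,0) = 4.101323; V(2,1) = 10.140000; V(2,2) = 15.796913
Backward induction: V(k, i) = exp(-r*dt) * [p * V(k+1, i) + (1-p) * V(k+1, i+1)]; then take max(V_cont, immediate exercise) for American.
  V(1,0) = exp(-r*dt) * [p*4.101323 + (1-p)*10.140000] = 6.950289; exercise = 7.169953; V(1,0) = max -> 7.169953
  V(1,1) = exp(-r*dt) * [p*10.140000 + (1-p)*15.796913] = 12.794968; exercise = 13.014631; V(1,1) = max -> 13.014631
  V(0,0) = exp(-r*dt) * [p*7.169953 + (1-p)*13.014631] = 9.920336; exercise = 10.140000; V(0,0) = max -> 10.140000


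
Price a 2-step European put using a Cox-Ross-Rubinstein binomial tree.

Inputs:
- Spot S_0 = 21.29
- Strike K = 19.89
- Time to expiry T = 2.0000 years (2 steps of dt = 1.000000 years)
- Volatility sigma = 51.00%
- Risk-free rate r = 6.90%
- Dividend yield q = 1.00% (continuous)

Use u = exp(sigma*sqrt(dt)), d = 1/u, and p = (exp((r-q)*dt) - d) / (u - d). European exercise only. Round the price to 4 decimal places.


Answer: Price = V(0,0) = 3.4290

Derivation:
dt = T/N = 1.000000
u = exp(sigma*sqrt(dt)) = 1.665291; d = 1/u = 0.600496
p = (exp((r-q)*dt) - d) / (u - d) = 0.432270
Discount per step: exp(-r*dt) = 0.933327
Stock lattice S(k, i) with i counting down-moves:
  k=0: S(0,0) = 21.2900
  k=1: S(1,0) = 35.4540; S(1,1) = 12.7846
  k=2: S(2,0) = 59.0413; S(2,1) = 21.2900; S(2,2) = 7.6771
Terminal payoffs V(N, i) = max(K - S_T, 0):
  V(2,0) = 0.000000; V(2,1) = 0.000000; V(2,2) = 12.212934
Backward induction: V(k, i) = exp(-r*dt) * [p * V(k+1, i) + (1-p) * V(k+1, i+1)].
  V(1,0) = exp(-r*dt) * [p*0.000000 + (1-p)*0.000000] = 0.000000
  V(1,1) = exp(-r*dt) * [p*0.000000 + (1-p)*12.212934] = 6.471355
  V(0,0) = exp(-r*dt) * [p*0.000000 + (1-p)*6.471355] = 3.429023


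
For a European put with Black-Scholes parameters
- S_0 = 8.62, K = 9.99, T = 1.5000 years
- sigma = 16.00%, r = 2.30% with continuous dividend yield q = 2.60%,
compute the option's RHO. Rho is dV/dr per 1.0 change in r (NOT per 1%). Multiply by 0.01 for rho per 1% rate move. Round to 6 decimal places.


d1 = -0.6776896514; d2 = -0.8736488308
phi(d1) = 0.3170898315; exp(-qT) = 0.9617507091; exp(-rT) = 0.9660883397
N(-d2) = 0.8088452375
Rho = -K*T*exp(-rT)*N(-d2) = -9.9900 * 1.5000 * 0.9660883397 * 0.8088452375 = -11.709518

Answer: Rho = -11.709518


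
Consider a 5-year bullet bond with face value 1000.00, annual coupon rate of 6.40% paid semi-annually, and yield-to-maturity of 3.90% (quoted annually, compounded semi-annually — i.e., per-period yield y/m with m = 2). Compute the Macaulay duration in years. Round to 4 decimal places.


Answer: Macaulay duration = 4.3965 years

Derivation:
Coupon per period c = face * coupon_rate / m = 32.000000
Periods per year m = 2; per-period yield y/m = 0.019500
Number of cashflows N = 10
Cashflows (t years, CF_t, discount factor 1/(1+y/m)^(m*t), PV):
  t = 0.5000: CF_t = 32.000000, DF = 0.980873, PV = 31.387935
  t = 1.0000: CF_t = 32.000000, DF = 0.962112, PV = 30.787578
  t = 1.5000: CF_t = 32.000000, DF = 0.943709, PV = 30.198703
  t = 2.0000: CF_t = 32.000000, DF = 0.925659, PV = 29.621092
  t = 2.5000: CF_t = 32.000000, DF = 0.907954, PV = 29.054528
  t = 3.0000: CF_t = 32.000000, DF = 0.890588, PV = 28.498802
  t = 3.5000: CF_t = 32.000000, DF = 0.873553, PV = 27.953704
  t = 4.0000: CF_t = 32.000000, DF = 0.856845, PV = 27.419033
  t = 4.5000: CF_t = 32.000000, DF = 0.840456, PV = 26.894589
  t = 5.0000: CF_t = 1032.000000, DF = 0.824380, PV = 850.760653
Price P = sum_t PV_t = 1112.576617
Macaulay numerator sum_t t * PV_t:
  t * PV_t at t = 0.5000: 15.693968
  t * PV_t at t = 1.0000: 30.787578
  t * PV_t at t = 1.5000: 45.298054
  t * PV_t at t = 2.0000: 59.242183
  t * PV_t at t = 2.5000: 72.636321
  t * PV_t at t = 3.0000: 85.496405
  t * PV_t at t = 3.5000: 97.837965
  t * PV_t at t = 4.0000: 109.676133
  t * PV_t at t = 4.5000: 121.025649
  t * PV_t at t = 5.0000: 4253.803267
Macaulay duration D = (sum_t t * PV_t) / P = 4891.497522 / 1112.576617 = 4.396549


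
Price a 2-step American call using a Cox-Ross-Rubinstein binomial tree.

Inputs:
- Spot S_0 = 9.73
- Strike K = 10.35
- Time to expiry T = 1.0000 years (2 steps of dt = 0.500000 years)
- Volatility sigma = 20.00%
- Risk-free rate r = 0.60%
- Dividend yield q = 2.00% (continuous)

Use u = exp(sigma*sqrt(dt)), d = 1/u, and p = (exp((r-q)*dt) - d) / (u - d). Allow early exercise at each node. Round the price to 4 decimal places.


Answer: Price = V(0,0) = 0.4931

Derivation:
dt = T/N = 0.500000
u = exp(sigma*sqrt(dt)) = 1.151910; d = 1/u = 0.868123
p = (exp((r-q)*dt) - d) / (u - d) = 0.440123
Discount per step: exp(-r*dt) = 0.997004
Stock lattice S(k, i) with i counting down-moves:
  k=0: S(0,0) = 9.7300
  k=1: S(1,0) = 11.2081; S(1,1) = 8.4468
  k=2: S(2,0) = 12.9107; S(2,1) = 9.7300; S(2,2) = 7.3329
Terminal payoffs V(N, i) = max(S_T - K, 0):
  V(2,0) = 2.560702; V(2,1) = 0.000000; V(2,2) = 0.000000
Backward induction: V(k, i) = exp(-r*dt) * [p * V(k+1, i) + (1-p) * V(k+1, i+1)]; then take max(V_cont, immediate exercise) for American.
  V(1,0) = exp(-r*dt) * [p*2.560702 + (1-p)*0.000000] = 1.123648; exercise = 0.858083; V(1,0) = max -> 1.123648
  V(1,1) = exp(-r*dt) * [p*0.000000 + (1-p)*0.000000] = 0.000000; exercise = 0.000000; V(1,1) = max -> 0.000000
  V(0,0) = exp(-r*dt) * [p*1.123648 + (1-p)*0.000000] = 0.493062; exercise = 0.000000; V(0,0) = max -> 0.493062
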